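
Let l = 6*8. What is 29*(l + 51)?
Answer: 2871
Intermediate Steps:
l = 48
29*(l + 51) = 29*(48 + 51) = 29*99 = 2871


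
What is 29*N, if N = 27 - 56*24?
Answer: -38193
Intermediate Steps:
N = -1317 (N = 27 - 1344 = -1317)
29*N = 29*(-1317) = -38193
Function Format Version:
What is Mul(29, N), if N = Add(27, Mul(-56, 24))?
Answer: -38193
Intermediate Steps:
N = -1317 (N = Add(27, -1344) = -1317)
Mul(29, N) = Mul(29, -1317) = -38193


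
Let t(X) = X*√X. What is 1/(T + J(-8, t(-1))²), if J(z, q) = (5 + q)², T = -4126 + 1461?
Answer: -2189/5022121 + 480*I/5022121 ≈ -0.00043587 + 9.5577e-5*I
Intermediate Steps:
t(X) = X^(3/2)
T = -2665
1/(T + J(-8, t(-1))²) = 1/(-2665 + ((5 + (-1)^(3/2))²)²) = 1/(-2665 + ((5 - I)²)²) = 1/(-2665 + (5 - I)⁴)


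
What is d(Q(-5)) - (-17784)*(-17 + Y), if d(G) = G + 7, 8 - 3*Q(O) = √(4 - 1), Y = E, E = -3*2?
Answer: -1227067/3 - √3/3 ≈ -4.0902e+5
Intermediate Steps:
E = -6
Y = -6
Q(O) = 8/3 - √3/3 (Q(O) = 8/3 - √(4 - 1)/3 = 8/3 - √3/3)
d(G) = 7 + G
d(Q(-5)) - (-17784)*(-17 + Y) = (7 + (8/3 - √3/3)) - (-17784)*(-17 - 6) = (29/3 - √3/3) - (-17784)*(-23) = (29/3 - √3/3) - 1482*276 = (29/3 - √3/3) - 409032 = -1227067/3 - √3/3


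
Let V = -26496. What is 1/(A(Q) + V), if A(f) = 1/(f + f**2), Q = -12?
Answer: -132/3497471 ≈ -3.7742e-5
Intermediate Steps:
1/(A(Q) + V) = 1/(1/((-12)*(1 - 12)) - 26496) = 1/(-1/12/(-11) - 26496) = 1/(-1/12*(-1/11) - 26496) = 1/(1/132 - 26496) = 1/(-3497471/132) = -132/3497471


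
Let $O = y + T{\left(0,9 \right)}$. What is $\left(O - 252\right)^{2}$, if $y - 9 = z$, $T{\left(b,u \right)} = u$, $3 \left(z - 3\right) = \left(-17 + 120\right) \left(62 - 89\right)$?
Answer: $1340964$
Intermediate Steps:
$z = -924$ ($z = 3 + \frac{\left(-17 + 120\right) \left(62 - 89\right)}{3} = 3 + \frac{103 \left(-27\right)}{3} = 3 + \frac{1}{3} \left(-2781\right) = 3 - 927 = -924$)
$y = -915$ ($y = 9 - 924 = -915$)
$O = -906$ ($O = -915 + 9 = -906$)
$\left(O - 252\right)^{2} = \left(-906 - 252\right)^{2} = \left(-1158\right)^{2} = 1340964$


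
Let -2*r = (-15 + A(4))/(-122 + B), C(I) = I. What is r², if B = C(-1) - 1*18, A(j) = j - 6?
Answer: 289/79524 ≈ 0.0036341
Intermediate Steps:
A(j) = -6 + j
B = -19 (B = -1 - 1*18 = -1 - 18 = -19)
r = -17/282 (r = -(-15 + (-6 + 4))/(2*(-122 - 19)) = -(-15 - 2)/(2*(-141)) = -(-17)*(-1)/(2*141) = -½*17/141 = -17/282 ≈ -0.060284)
r² = (-17/282)² = 289/79524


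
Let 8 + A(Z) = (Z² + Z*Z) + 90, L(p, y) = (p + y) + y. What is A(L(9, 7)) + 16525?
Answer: 17665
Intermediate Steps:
L(p, y) = p + 2*y
A(Z) = 82 + 2*Z² (A(Z) = -8 + ((Z² + Z*Z) + 90) = -8 + ((Z² + Z²) + 90) = -8 + (2*Z² + 90) = -8 + (90 + 2*Z²) = 82 + 2*Z²)
A(L(9, 7)) + 16525 = (82 + 2*(9 + 2*7)²) + 16525 = (82 + 2*(9 + 14)²) + 16525 = (82 + 2*23²) + 16525 = (82 + 2*529) + 16525 = (82 + 1058) + 16525 = 1140 + 16525 = 17665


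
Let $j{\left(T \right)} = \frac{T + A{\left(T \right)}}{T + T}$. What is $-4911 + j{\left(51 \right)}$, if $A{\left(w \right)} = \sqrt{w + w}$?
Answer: $- \frac{9821}{2} + \frac{\sqrt{102}}{102} \approx -4910.4$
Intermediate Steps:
$A{\left(w \right)} = \sqrt{2} \sqrt{w}$ ($A{\left(w \right)} = \sqrt{2 w} = \sqrt{2} \sqrt{w}$)
$j{\left(T \right)} = \frac{T + \sqrt{2} \sqrt{T}}{2 T}$ ($j{\left(T \right)} = \frac{T + \sqrt{2} \sqrt{T}}{T + T} = \frac{T + \sqrt{2} \sqrt{T}}{2 T}$)
$-4911 + j{\left(51 \right)} = -4911 + \frac{51 + \sqrt{2} \sqrt{51}}{2 \cdot 51} = -4911 + \frac{1}{2} \cdot \frac{1}{51} \left(51 + \sqrt{102}\right) = -4911 + \left(\frac{1}{2} + \frac{\sqrt{102}}{102}\right) = - \frac{9821}{2} + \frac{\sqrt{102}}{102}$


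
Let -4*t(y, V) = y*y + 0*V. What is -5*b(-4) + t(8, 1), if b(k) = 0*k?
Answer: -16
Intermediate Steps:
t(y, V) = -y²/4 (t(y, V) = -(y*y + 0*V)/4 = -(y² + 0)/4 = -y²/4)
b(k) = 0
-5*b(-4) + t(8, 1) = -5*0 - ¼*8² = 0 - ¼*64 = 0 - 16 = -16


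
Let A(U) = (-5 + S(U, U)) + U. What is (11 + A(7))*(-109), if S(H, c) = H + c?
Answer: -2943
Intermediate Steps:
A(U) = -5 + 3*U (A(U) = (-5 + (U + U)) + U = (-5 + 2*U) + U = -5 + 3*U)
(11 + A(7))*(-109) = (11 + (-5 + 3*7))*(-109) = (11 + (-5 + 21))*(-109) = (11 + 16)*(-109) = 27*(-109) = -2943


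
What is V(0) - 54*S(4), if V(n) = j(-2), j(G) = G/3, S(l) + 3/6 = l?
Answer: -569/3 ≈ -189.67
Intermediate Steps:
S(l) = -½ + l
j(G) = G/3 (j(G) = G*(⅓) = G/3)
V(n) = -⅔ (V(n) = (⅓)*(-2) = -⅔)
V(0) - 54*S(4) = -⅔ - 54*(-½ + 4) = -⅔ - 54*7/2 = -⅔ - 189 = -569/3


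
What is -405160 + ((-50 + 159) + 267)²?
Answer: -263784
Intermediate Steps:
-405160 + ((-50 + 159) + 267)² = -405160 + (109 + 267)² = -405160 + 376² = -405160 + 141376 = -263784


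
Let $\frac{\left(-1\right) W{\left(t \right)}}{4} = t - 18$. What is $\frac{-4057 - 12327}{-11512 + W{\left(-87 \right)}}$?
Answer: $\frac{4096}{2773} \approx 1.4771$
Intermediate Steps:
$W{\left(t \right)} = 72 - 4 t$ ($W{\left(t \right)} = - 4 \left(t - 18\right) = - 4 \left(-18 + t\right) = 72 - 4 t$)
$\frac{-4057 - 12327}{-11512 + W{\left(-87 \right)}} = \frac{-4057 - 12327}{-11512 + \left(72 - -348\right)} = - \frac{16384}{-11512 + \left(72 + 348\right)} = - \frac{16384}{-11512 + 420} = - \frac{16384}{-11092} = \left(-16384\right) \left(- \frac{1}{11092}\right) = \frac{4096}{2773}$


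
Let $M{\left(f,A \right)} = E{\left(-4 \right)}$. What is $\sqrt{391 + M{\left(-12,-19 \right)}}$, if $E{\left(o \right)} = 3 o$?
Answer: $\sqrt{379} \approx 19.468$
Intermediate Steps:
$M{\left(f,A \right)} = -12$ ($M{\left(f,A \right)} = 3 \left(-4\right) = -12$)
$\sqrt{391 + M{\left(-12,-19 \right)}} = \sqrt{391 - 12} = \sqrt{379}$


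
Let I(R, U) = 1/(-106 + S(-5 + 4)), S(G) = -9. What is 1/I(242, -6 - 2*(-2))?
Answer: -115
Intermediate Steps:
I(R, U) = -1/115 (I(R, U) = 1/(-106 - 9) = 1/(-115) = -1/115)
1/I(242, -6 - 2*(-2)) = 1/(-1/115) = -115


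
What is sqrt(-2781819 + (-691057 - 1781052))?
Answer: 2*I*sqrt(1313482) ≈ 2292.1*I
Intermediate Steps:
sqrt(-2781819 + (-691057 - 1781052)) = sqrt(-2781819 - 2472109) = sqrt(-5253928) = 2*I*sqrt(1313482)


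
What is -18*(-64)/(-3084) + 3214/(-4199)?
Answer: -1229102/1079143 ≈ -1.1390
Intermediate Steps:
-18*(-64)/(-3084) + 3214/(-4199) = 1152*(-1/3084) + 3214*(-1/4199) = -96/257 - 3214/4199 = -1229102/1079143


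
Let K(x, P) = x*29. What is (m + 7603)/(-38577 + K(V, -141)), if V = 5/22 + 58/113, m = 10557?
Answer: -45145760/95849033 ≈ -0.47101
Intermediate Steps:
V = 1841/2486 (V = 5*(1/22) + 58*(1/113) = 5/22 + 58/113 = 1841/2486 ≈ 0.74055)
K(x, P) = 29*x
(m + 7603)/(-38577 + K(V, -141)) = (10557 + 7603)/(-38577 + 29*(1841/2486)) = 18160/(-38577 + 53389/2486) = 18160/(-95849033/2486) = 18160*(-2486/95849033) = -45145760/95849033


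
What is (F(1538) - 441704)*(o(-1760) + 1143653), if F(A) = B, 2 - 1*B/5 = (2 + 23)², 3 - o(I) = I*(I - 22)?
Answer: 886374807816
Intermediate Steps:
o(I) = 3 - I*(-22 + I) (o(I) = 3 - I*(I - 22) = 3 - I*(-22 + I))
B = -3115 (B = 10 - 5*(2 + 23)² = 10 - 5*25² = 10 - 5*625 = 10 - 3125 = -3115)
F(A) = -3115
(F(1538) - 441704)*(o(-1760) + 1143653) = (-3115 - 441704)*((3 - 1*(-1760)² + 22*(-1760)) + 1143653) = -444819*((3 - 1*3097600 - 38720) + 1143653) = -444819*((3 - 3097600 - 38720) + 1143653) = -444819*(-3136317 + 1143653) = -444819*(-1992664) = 886374807816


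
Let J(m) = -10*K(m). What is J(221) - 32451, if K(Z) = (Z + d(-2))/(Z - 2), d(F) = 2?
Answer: -7108999/219 ≈ -32461.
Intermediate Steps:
K(Z) = (2 + Z)/(-2 + Z) (K(Z) = (Z + 2)/(Z - 2) = (2 + Z)/(-2 + Z))
J(m) = -10*(2 + m)/(-2 + m)
J(221) - 32451 = 10*(-2 - 1*221)/(-2 + 221) - 32451 = 10*(-2 - 221)/219 - 32451 = 10*(1/219)*(-223) - 32451 = -2230/219 - 32451 = -7108999/219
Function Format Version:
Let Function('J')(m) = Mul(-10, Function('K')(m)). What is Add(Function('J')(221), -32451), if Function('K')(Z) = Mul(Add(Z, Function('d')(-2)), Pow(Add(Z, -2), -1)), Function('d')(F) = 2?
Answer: Rational(-7108999, 219) ≈ -32461.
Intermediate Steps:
Function('K')(Z) = Mul(Pow(Add(-2, Z), -1), Add(2, Z)) (Function('K')(Z) = Mul(Add(Z, 2), Pow(Add(Z, -2), -1)) = Mul(Add(2, Z), Pow(Add(-2, Z), -1)) = Mul(Pow(Add(-2, Z), -1), Add(2, Z)))
Function('J')(m) = Mul(-10, Pow(Add(-2, m), -1), Add(2, m)) (Function('J')(m) = Mul(-10, Mul(Pow(Add(-2, m), -1), Add(2, m))) = Mul(-10, Pow(Add(-2, m), -1), Add(2, m)))
Add(Function('J')(221), -32451) = Add(Mul(10, Pow(Add(-2, 221), -1), Add(-2, Mul(-1, 221))), -32451) = Add(Mul(10, Pow(219, -1), Add(-2, -221)), -32451) = Add(Mul(10, Rational(1, 219), -223), -32451) = Add(Rational(-2230, 219), -32451) = Rational(-7108999, 219)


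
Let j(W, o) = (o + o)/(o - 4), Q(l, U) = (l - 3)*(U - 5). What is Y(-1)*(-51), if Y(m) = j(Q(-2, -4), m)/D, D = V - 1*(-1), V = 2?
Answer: -34/5 ≈ -6.8000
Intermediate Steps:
Q(l, U) = (-5 + U)*(-3 + l) (Q(l, U) = (-3 + l)*(-5 + U) = (-5 + U)*(-3 + l))
j(W, o) = 2*o/(-4 + o) (j(W, o) = (2*o)/(-4 + o) = 2*o/(-4 + o))
D = 3 (D = 2 - 1*(-1) = 2 + 1 = 3)
Y(m) = 2*m/(3*(-4 + m)) (Y(m) = (2*m/(-4 + m))/3 = (2*m/(-4 + m))*(1/3) = 2*m/(3*(-4 + m)))
Y(-1)*(-51) = ((2/3)*(-1)/(-4 - 1))*(-51) = ((2/3)*(-1)/(-5))*(-51) = ((2/3)*(-1)*(-1/5))*(-51) = (2/15)*(-51) = -34/5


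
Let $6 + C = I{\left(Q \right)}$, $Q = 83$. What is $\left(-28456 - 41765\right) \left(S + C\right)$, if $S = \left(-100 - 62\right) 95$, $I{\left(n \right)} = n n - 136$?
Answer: $606920103$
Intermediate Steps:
$I{\left(n \right)} = -136 + n^{2}$ ($I{\left(n \right)} = n^{2} - 136 = -136 + n^{2}$)
$C = 6747$ ($C = -6 - \left(136 - 83^{2}\right) = -6 + \left(-136 + 6889\right) = -6 + 6753 = 6747$)
$S = -15390$ ($S = \left(-162\right) 95 = -15390$)
$\left(-28456 - 41765\right) \left(S + C\right) = \left(-28456 - 41765\right) \left(-15390 + 6747\right) = \left(-70221\right) \left(-8643\right) = 606920103$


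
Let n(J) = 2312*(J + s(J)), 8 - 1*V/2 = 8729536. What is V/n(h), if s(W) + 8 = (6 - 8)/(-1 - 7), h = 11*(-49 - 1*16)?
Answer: 8729528/835499 ≈ 10.448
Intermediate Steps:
h = -715 (h = 11*(-49 - 16) = 11*(-65) = -715)
s(W) = -31/4 (s(W) = -8 + (6 - 8)/(-1 - 7) = -8 - 2/(-8) = -8 - 2*(-⅛) = -8 + ¼ = -31/4)
V = -17459056 (V = 16 - 2*8729536 = 16 - 17459072 = -17459056)
n(J) = -17918 + 2312*J (n(J) = 2312*(J - 31/4) = 2312*(-31/4 + J) = -17918 + 2312*J)
V/n(h) = -17459056/(-17918 + 2312*(-715)) = -17459056/(-17918 - 1653080) = -17459056/(-1670998) = -17459056*(-1/1670998) = 8729528/835499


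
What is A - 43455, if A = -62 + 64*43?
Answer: -40765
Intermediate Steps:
A = 2690 (A = -62 + 2752 = 2690)
A - 43455 = 2690 - 43455 = -40765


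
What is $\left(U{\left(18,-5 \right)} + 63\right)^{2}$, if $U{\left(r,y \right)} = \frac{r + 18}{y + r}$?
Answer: $\frac{731025}{169} \approx 4325.6$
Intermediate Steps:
$U{\left(r,y \right)} = \frac{18 + r}{r + y}$
$\left(U{\left(18,-5 \right)} + 63\right)^{2} = \left(\frac{18 + 18}{18 - 5} + 63\right)^{2} = \left(\frac{1}{13} \cdot 36 + 63\right)^{2} = \left(\frac{36}{13} + 63\right)^{2} = \left(\frac{855}{13}\right)^{2} = \frac{731025}{169}$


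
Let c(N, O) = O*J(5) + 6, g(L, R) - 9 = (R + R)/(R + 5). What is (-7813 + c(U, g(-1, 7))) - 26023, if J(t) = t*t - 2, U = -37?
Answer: -201577/6 ≈ -33596.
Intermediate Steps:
g(L, R) = 9 + 2*R/(5 + R) (g(L, R) = 9 + (R + R)/(R + 5) = 9 + (2*R)/(5 + R) = 9 + 2*R/(5 + R))
J(t) = -2 + t**2 (J(t) = t**2 - 2 = -2 + t**2)
c(N, O) = 6 + 23*O (c(N, O) = O*(-2 + 5**2) + 6 = O*(-2 + 25) + 6 = O*23 + 6 = 23*O + 6 = 6 + 23*O)
(-7813 + c(U, g(-1, 7))) - 26023 = (-7813 + (6 + 23*((45 + 11*7)/(5 + 7)))) - 26023 = (-7813 + (6 + 23*((45 + 77)/12))) - 26023 = (-7813 + (6 + 23*((1/12)*122))) - 26023 = (-7813 + (6 + 23*(61/6))) - 26023 = (-7813 + (6 + 1403/6)) - 26023 = (-7813 + 1439/6) - 26023 = -45439/6 - 26023 = -201577/6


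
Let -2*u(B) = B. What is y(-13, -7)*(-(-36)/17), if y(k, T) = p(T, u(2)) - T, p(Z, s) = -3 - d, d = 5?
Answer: -36/17 ≈ -2.1176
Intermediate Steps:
u(B) = -B/2
p(Z, s) = -8 (p(Z, s) = -3 - 1*5 = -3 - 5 = -8)
y(k, T) = -8 - T
y(-13, -7)*(-(-36)/17) = (-8 - 1*(-7))*(-(-36)/17) = (-8 + 7)*(-(-36)/17) = -(-1)*(-36)/17 = -1*36/17 = -36/17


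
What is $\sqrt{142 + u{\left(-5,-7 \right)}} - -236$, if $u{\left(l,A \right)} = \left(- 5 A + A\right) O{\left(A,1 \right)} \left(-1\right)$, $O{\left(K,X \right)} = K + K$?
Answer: $236 + \sqrt{534} \approx 259.11$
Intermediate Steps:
$O{\left(K,X \right)} = 2 K$
$u{\left(l,A \right)} = 8 A^{2}$ ($u{\left(l,A \right)} = \left(- 5 A + A\right) 2 A \left(-1\right) = - 4 A 2 A \left(-1\right) = - 8 A^{2} \left(-1\right) = 8 A^{2}$)
$\sqrt{142 + u{\left(-5,-7 \right)}} - -236 = \sqrt{142 + 8 \left(-7\right)^{2}} - -236 = \sqrt{142 + 8 \cdot 49} + 236 = \sqrt{142 + 392} + 236 = \sqrt{534} + 236 = 236 + \sqrt{534}$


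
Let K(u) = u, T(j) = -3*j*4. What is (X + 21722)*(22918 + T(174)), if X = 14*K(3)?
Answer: 453344120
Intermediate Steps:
T(j) = -12*j
X = 42 (X = 14*3 = 42)
(X + 21722)*(22918 + T(174)) = (42 + 21722)*(22918 - 12*174) = 21764*(22918 - 2088) = 21764*20830 = 453344120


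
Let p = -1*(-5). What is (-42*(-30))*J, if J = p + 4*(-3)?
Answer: -8820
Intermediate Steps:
p = 5
J = -7 (J = 5 + 4*(-3) = 5 - 12 = -7)
(-42*(-30))*J = -42*(-30)*(-7) = 1260*(-7) = -8820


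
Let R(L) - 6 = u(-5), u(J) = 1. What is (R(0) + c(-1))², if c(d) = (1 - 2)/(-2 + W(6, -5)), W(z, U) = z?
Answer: 729/16 ≈ 45.563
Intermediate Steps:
c(d) = -¼ (c(d) = (1 - 2)/(-2 + 6) = -1/4 = -1*¼ = -¼)
R(L) = 7 (R(L) = 6 + 1 = 7)
(R(0) + c(-1))² = (7 - ¼)² = (27/4)² = 729/16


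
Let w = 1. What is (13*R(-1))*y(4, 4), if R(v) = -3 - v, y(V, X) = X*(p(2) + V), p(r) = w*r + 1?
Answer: -728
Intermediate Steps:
p(r) = 1 + r (p(r) = 1*r + 1 = r + 1 = 1 + r)
y(V, X) = X*(3 + V) (y(V, X) = X*((1 + 2) + V) = X*(3 + V))
(13*R(-1))*y(4, 4) = (13*(-3 - 1*(-1)))*(4*(3 + 4)) = (13*(-3 + 1))*(4*7) = (13*(-2))*28 = -26*28 = -728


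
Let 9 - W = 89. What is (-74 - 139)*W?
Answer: 17040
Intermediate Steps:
W = -80 (W = 9 - 1*89 = 9 - 89 = -80)
(-74 - 139)*W = (-74 - 139)*(-80) = -213*(-80) = 17040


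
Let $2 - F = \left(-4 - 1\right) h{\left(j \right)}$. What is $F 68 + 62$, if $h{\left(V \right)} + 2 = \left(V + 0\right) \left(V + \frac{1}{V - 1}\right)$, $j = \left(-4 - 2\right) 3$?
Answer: $\frac{2090002}{19} \approx 1.1 \cdot 10^{5}$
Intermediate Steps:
$j = -18$ ($j = \left(-6\right) 3 = -18$)
$h{\left(V \right)} = -2 + V \left(V + \frac{1}{-1 + V}\right)$ ($h{\left(V \right)} = -2 + \left(V + 0\right) \left(V + \frac{1}{V - 1}\right) = -2 + V \left(V + \frac{1}{-1 + V}\right)$)
$F = \frac{30718}{19}$ ($F = 2 - \left(-4 - 1\right) \frac{2 + \left(-18\right)^{3} - -18 - \left(-18\right)^{2}}{-1 - 18} = 2 - - 5 \frac{2 - 5832 + 18 - 324}{-19} = 2 - - 5 \left(- \frac{2 - 5832 + 18 - 324}{19}\right) = 2 - - 5 \left(\left(- \frac{1}{19}\right) \left(-6136\right)\right) = 2 - \left(-5\right) \frac{6136}{19} = 2 - - \frac{30680}{19} = 2 + \frac{30680}{19} = \frac{30718}{19} \approx 1616.7$)
$F 68 + 62 = \frac{30718}{19} \cdot 68 + 62 = \frac{2088824}{19} + 62 = \frac{2090002}{19}$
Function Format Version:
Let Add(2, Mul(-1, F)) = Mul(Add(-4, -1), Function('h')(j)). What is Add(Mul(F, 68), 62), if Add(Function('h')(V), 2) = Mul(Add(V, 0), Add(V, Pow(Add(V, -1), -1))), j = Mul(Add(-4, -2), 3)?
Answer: Rational(2090002, 19) ≈ 1.1000e+5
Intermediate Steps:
j = -18 (j = Mul(-6, 3) = -18)
Function('h')(V) = Add(-2, Mul(V, Add(V, Pow(Add(-1, V), -1)))) (Function('h')(V) = Add(-2, Mul(Add(V, 0), Add(V, Pow(Add(V, -1), -1)))) = Add(-2, Mul(V, Add(V, Pow(Add(-1, V), -1)))))
F = Rational(30718, 19) (F = Add(2, Mul(-1, Mul(Add(-4, -1), Mul(Pow(Add(-1, -18), -1), Add(2, Pow(-18, 3), Mul(-1, -18), Mul(-1, Pow(-18, 2))))))) = Add(2, Mul(-1, Mul(-5, Mul(Pow(-19, -1), Add(2, -5832, 18, Mul(-1, 324)))))) = Add(2, Mul(-1, Mul(-5, Mul(Rational(-1, 19), Add(2, -5832, 18, -324))))) = Add(2, Mul(-1, Mul(-5, Mul(Rational(-1, 19), -6136)))) = Add(2, Mul(-1, Mul(-5, Rational(6136, 19)))) = Add(2, Mul(-1, Rational(-30680, 19))) = Add(2, Rational(30680, 19)) = Rational(30718, 19) ≈ 1616.7)
Add(Mul(F, 68), 62) = Add(Mul(Rational(30718, 19), 68), 62) = Add(Rational(2088824, 19), 62) = Rational(2090002, 19)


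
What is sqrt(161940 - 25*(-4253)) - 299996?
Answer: -299996 + sqrt(268265) ≈ -2.9948e+5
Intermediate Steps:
sqrt(161940 - 25*(-4253)) - 299996 = sqrt(161940 + 106325) - 299996 = sqrt(268265) - 299996 = -299996 + sqrt(268265)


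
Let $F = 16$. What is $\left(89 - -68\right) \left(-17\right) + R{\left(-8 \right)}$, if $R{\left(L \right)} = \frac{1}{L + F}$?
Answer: $- \frac{21351}{8} \approx -2668.9$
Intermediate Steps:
$R{\left(L \right)} = \frac{1}{16 + L}$ ($R{\left(L \right)} = \frac{1}{L + 16} = \frac{1}{16 + L}$)
$\left(89 - -68\right) \left(-17\right) + R{\left(-8 \right)} = \left(89 - -68\right) \left(-17\right) + \frac{1}{16 - 8} = \left(89 + 68\right) \left(-17\right) + \frac{1}{8} = 157 \left(-17\right) + \frac{1}{8} = -2669 + \frac{1}{8} = - \frac{21351}{8}$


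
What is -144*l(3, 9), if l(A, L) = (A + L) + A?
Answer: -2160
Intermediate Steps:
l(A, L) = L + 2*A
-144*l(3, 9) = -144*(9 + 2*3) = -144*(9 + 6) = -144*15 = -2160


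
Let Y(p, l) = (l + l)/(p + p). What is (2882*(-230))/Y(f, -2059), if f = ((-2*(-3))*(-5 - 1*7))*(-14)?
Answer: 668162880/2059 ≈ 3.2451e+5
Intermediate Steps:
f = 1008 (f = (6*(-5 - 7))*(-14) = (6*(-12))*(-14) = -72*(-14) = 1008)
Y(p, l) = l/p (Y(p, l) = (2*l)/((2*p)) = (2*l)*(1/(2*p)) = l/p)
(2882*(-230))/Y(f, -2059) = (2882*(-230))/((-2059/1008)) = -662860/((-2059*1/1008)) = -662860/(-2059/1008) = -662860*(-1008/2059) = 668162880/2059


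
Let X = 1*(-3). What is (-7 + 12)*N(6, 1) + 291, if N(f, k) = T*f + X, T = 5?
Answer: 426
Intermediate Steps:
X = -3
N(f, k) = -3 + 5*f (N(f, k) = 5*f - 3 = -3 + 5*f)
(-7 + 12)*N(6, 1) + 291 = (-7 + 12)*(-3 + 5*6) + 291 = 5*(-3 + 30) + 291 = 5*27 + 291 = 135 + 291 = 426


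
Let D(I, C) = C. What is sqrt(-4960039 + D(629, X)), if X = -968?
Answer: 9*I*sqrt(61247) ≈ 2227.3*I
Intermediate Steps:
sqrt(-4960039 + D(629, X)) = sqrt(-4960039 - 968) = sqrt(-4961007) = 9*I*sqrt(61247)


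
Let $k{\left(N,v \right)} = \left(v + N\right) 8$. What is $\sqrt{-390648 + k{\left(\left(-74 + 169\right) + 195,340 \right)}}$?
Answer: $2 i \sqrt{96402} \approx 620.97 i$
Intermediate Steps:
$k{\left(N,v \right)} = 8 N + 8 v$ ($k{\left(N,v \right)} = \left(N + v\right) 8 = 8 N + 8 v$)
$\sqrt{-390648 + k{\left(\left(-74 + 169\right) + 195,340 \right)}} = \sqrt{-390648 + \left(8 \left(\left(-74 + 169\right) + 195\right) + 8 \cdot 340\right)} = \sqrt{-390648 + \left(8 \left(95 + 195\right) + 2720\right)} = \sqrt{-390648 + \left(8 \cdot 290 + 2720\right)} = \sqrt{-390648 + \left(2320 + 2720\right)} = \sqrt{-390648 + 5040} = \sqrt{-385608} = 2 i \sqrt{96402}$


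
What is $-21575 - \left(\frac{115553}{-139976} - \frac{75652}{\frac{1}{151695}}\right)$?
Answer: $\frac{1606365775009993}{139976} \approx 1.1476 \cdot 10^{10}$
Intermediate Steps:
$-21575 - \left(\frac{115553}{-139976} - \frac{75652}{\frac{1}{151695}}\right) = -21575 - \left(115553 \left(- \frac{1}{139976}\right) - 75652 \frac{1}{\frac{1}{151695}}\right) = -21575 - \left(- \frac{115553}{139976} - 11476030140\right) = -21575 - - \frac{1606368794992193}{139976} = -21575 + \frac{1606368794992193}{139976} = \frac{1606365775009993}{139976}$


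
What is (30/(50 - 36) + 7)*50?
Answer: 3200/7 ≈ 457.14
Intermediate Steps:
(30/(50 - 36) + 7)*50 = (30/14 + 7)*50 = (30*(1/14) + 7)*50 = (15/7 + 7)*50 = (64/7)*50 = 3200/7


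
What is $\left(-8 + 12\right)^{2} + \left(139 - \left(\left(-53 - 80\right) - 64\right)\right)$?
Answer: $352$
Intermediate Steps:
$\left(-8 + 12\right)^{2} + \left(139 - \left(\left(-53 - 80\right) - 64\right)\right) = 4^{2} + \left(139 - \left(-133 - 64\right)\right) = 16 + \left(139 - -197\right) = 16 + \left(139 + 197\right) = 16 + 336 = 352$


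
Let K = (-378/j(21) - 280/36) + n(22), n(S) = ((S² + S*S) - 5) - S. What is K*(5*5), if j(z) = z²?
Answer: 1468475/63 ≈ 23309.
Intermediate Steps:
n(S) = -5 - S + 2*S² (n(S) = ((S² + S²) - 5) - S = (2*S² - 5) - S = (-5 + 2*S²) - S = -5 - S + 2*S²)
K = 58739/63 (K = (-378/(21²) - 280/36) + (-5 - 1*22 + 2*22²) = (-378/441 - 280*1/36) + (-5 - 22 + 2*484) = (-378*1/441 - 70/9) + (-5 - 22 + 968) = (-6/7 - 70/9) + 941 = -544/63 + 941 = 58739/63 ≈ 932.37)
K*(5*5) = 58739*(5*5)/63 = (58739/63)*25 = 1468475/63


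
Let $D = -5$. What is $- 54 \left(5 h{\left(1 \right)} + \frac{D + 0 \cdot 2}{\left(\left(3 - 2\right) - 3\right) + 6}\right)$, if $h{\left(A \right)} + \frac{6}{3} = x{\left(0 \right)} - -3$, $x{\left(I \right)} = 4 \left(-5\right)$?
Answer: $\frac{10395}{2} \approx 5197.5$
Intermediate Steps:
$x{\left(I \right)} = -20$
$h{\left(A \right)} = -19$ ($h{\left(A \right)} = -2 - 17 = -19$)
$- 54 \left(5 h{\left(1 \right)} + \frac{D + 0 \cdot 2}{\left(\left(3 - 2\right) - 3\right) + 6}\right) = - 54 \left(5 \left(-19\right) + \frac{-5 + 0 \cdot 2}{\left(\left(3 - 2\right) - 3\right) + 6}\right) = - 54 \left(-95 + \frac{-5 + 0}{\left(1 - 3\right) + 6}\right) = - 54 \left(-95 - \frac{5}{-2 + 6}\right) = - 54 \left(-95 - \frac{5}{4}\right) = \left(-54\right) \left(- \frac{385}{4}\right) = \frac{10395}{2}$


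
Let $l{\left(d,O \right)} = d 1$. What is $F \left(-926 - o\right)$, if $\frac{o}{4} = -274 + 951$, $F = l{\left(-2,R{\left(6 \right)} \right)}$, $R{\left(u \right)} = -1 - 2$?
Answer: $7268$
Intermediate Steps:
$R{\left(u \right)} = -3$
$l{\left(d,O \right)} = d$
$F = -2$
$o = 2708$ ($o = 4 \left(-274 + 951\right) = 4 \cdot 677 = 2708$)
$F \left(-926 - o\right) = - 2 \left(-926 - 2708\right) = \left(-2\right) \left(-3634\right) = 7268$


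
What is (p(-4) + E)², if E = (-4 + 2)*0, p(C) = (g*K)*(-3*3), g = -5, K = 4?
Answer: 32400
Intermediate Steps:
p(C) = 180 (p(C) = (-5*4)*(-3*3) = -20*(-9) = 180)
E = 0 (E = -2*0 = 0)
(p(-4) + E)² = (180 + 0)² = 180² = 32400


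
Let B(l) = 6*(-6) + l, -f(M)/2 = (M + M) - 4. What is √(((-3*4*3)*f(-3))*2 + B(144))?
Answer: 6*I*√37 ≈ 36.497*I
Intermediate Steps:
f(M) = 8 - 4*M (f(M) = -2*((M + M) - 4) = -2*(2*M - 4) = -2*(-4 + 2*M) = 8 - 4*M)
B(l) = -36 + l
√(((-3*4*3)*f(-3))*2 + B(144)) = √(((-3*4*3)*(8 - 4*(-3)))*2 + (-36 + 144)) = √(((-12*3)*(8 + 12))*2 + 108) = √(-36*20*2 + 108) = √(-720*2 + 108) = √(-1440 + 108) = √(-1332) = 6*I*√37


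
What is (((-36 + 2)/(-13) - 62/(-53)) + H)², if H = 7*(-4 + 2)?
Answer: 49533444/474721 ≈ 104.34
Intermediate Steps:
H = -14 (H = 7*(-2) = -14)
(((-36 + 2)/(-13) - 62/(-53)) + H)² = (((-36 + 2)/(-13) - 62/(-53)) - 14)² = ((-34*(-1/13) - 62*(-1/53)) - 14)² = ((34/13 + 62/53) - 14)² = (2608/689 - 14)² = (-7038/689)² = 49533444/474721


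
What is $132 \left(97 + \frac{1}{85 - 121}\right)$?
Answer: $\frac{38401}{3} \approx 12800.0$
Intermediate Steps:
$132 \left(97 + \frac{1}{85 - 121}\right) = 132 \left(97 + \frac{1}{-36}\right) = 132 \left(97 - \frac{1}{36}\right) = 132 \cdot \frac{3491}{36} = \frac{38401}{3}$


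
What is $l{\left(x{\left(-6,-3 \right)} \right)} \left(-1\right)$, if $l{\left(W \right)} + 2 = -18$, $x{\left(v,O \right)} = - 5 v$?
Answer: $20$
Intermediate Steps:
$l{\left(W \right)} = -20$ ($l{\left(W \right)} = -2 - 18 = -20$)
$l{\left(x{\left(-6,-3 \right)} \right)} \left(-1\right) = \left(-20\right) \left(-1\right) = 20$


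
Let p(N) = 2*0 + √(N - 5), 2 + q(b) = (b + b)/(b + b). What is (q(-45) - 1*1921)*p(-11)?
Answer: -7688*I ≈ -7688.0*I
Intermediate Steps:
q(b) = -1 (q(b) = -2 + (b + b)/(b + b) = -2 + (2*b)/((2*b)) = -2 + (2*b)*(1/(2*b)) = -2 + 1 = -1)
p(N) = √(-5 + N) (p(N) = 0 + √(-5 + N) = √(-5 + N))
(q(-45) - 1*1921)*p(-11) = (-1 - 1*1921)*√(-5 - 11) = (-1 - 1921)*√(-16) = -7688*I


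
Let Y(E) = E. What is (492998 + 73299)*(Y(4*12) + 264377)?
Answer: 149743084225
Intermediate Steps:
(492998 + 73299)*(Y(4*12) + 264377) = (492998 + 73299)*(4*12 + 264377) = 566297*(48 + 264377) = 566297*264425 = 149743084225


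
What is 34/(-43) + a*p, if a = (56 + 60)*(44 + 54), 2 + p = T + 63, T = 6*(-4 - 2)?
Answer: 12220566/43 ≈ 2.8420e+5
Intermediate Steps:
T = -36 (T = 6*(-6) = -36)
p = 25 (p = -2 + (-36 + 63) = -2 + 27 = 25)
a = 11368 (a = 116*98 = 11368)
34/(-43) + a*p = 34/(-43) + 11368*25 = 34*(-1/43) + 284200 = -34/43 + 284200 = 12220566/43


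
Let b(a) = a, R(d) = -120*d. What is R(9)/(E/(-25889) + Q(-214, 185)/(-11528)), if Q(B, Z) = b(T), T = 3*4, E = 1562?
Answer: 80581065840/4579351 ≈ 17597.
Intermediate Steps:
T = 12
Q(B, Z) = 12
R(9)/(E/(-25889) + Q(-214, 185)/(-11528)) = (-120*9)/(1562/(-25889) + 12/(-11528)) = -1080/(1562*(-1/25889) + 12*(-1/11528)) = -1080/(-1562/25889 - 3/2882) = -1080/(-4579351/74612098) = -1080*(-74612098/4579351) = 80581065840/4579351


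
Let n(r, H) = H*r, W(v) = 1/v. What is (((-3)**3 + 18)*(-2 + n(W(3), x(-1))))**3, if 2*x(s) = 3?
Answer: 19683/8 ≈ 2460.4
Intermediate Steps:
x(s) = 3/2 (x(s) = (1/2)*3 = 3/2)
(((-3)**3 + 18)*(-2 + n(W(3), x(-1))))**3 = (((-3)**3 + 18)*(-2 + (3/2)/3))**3 = ((-27 + 18)*(-2 + (3/2)*(1/3)))**3 = (-9*(-2 + 1/2))**3 = (-9*(-3/2))**3 = (27/2)**3 = 19683/8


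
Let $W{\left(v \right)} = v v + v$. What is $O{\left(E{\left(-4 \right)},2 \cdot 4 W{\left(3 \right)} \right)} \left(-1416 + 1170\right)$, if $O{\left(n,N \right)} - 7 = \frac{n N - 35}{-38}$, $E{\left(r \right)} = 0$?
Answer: $- \frac{37023}{19} \approx -1948.6$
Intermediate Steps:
$W{\left(v \right)} = v + v^{2}$ ($W{\left(v \right)} = v^{2} + v = v + v^{2}$)
$O{\left(n,N \right)} = \frac{301}{38} - \frac{N n}{38}$ ($O{\left(n,N \right)} = 7 + \frac{n N - 35}{-38} = 7 + \left(N n - 35\right) \left(- \frac{1}{38}\right) = 7 + \left(-35 + N n\right) \left(- \frac{1}{38}\right) = 7 - \left(- \frac{35}{38} + \frac{N n}{38}\right) = \frac{301}{38} - \frac{N n}{38}$)
$O{\left(E{\left(-4 \right)},2 \cdot 4 W{\left(3 \right)} \right)} \left(-1416 + 1170\right) = \left(\frac{301}{38} - \frac{1}{38} \cdot 2 \cdot 4 \cdot 3 \left(1 + 3\right) 0\right) \left(-1416 + 1170\right) = \left(\frac{301}{38} - \frac{1}{38} \cdot 8 \cdot 3 \cdot 4 \cdot 0\right) \left(-246\right) = \left(\frac{301}{38} - \frac{1}{38} \cdot 8 \cdot 12 \cdot 0\right) \left(-246\right) = \left(\frac{301}{38} - \frac{48}{19} \cdot 0\right) \left(-246\right) = \left(\frac{301}{38} + 0\right) \left(-246\right) = \frac{301}{38} \left(-246\right) = - \frac{37023}{19}$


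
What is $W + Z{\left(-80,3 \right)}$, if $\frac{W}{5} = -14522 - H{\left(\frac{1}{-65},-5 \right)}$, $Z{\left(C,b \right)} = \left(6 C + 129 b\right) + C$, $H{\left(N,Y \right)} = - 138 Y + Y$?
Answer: $-76208$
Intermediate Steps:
$H{\left(N,Y \right)} = - 137 Y$
$Z{\left(C,b \right)} = 7 C + 129 b$
$W = -76035$ ($W = 5 \left(-14522 - \left(-137\right) \left(-5\right)\right) = 5 \left(-14522 - 685\right) = 5 \left(-15207\right) = -76035$)
$W + Z{\left(-80,3 \right)} = -76035 + \left(7 \left(-80\right) + 129 \cdot 3\right) = -76035 + \left(-560 + 387\right) = -76035 - 173 = -76208$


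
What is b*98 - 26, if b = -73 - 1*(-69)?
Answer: -418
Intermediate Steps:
b = -4 (b = -73 + 69 = -4)
b*98 - 26 = -4*98 - 26 = -392 - 26 = -418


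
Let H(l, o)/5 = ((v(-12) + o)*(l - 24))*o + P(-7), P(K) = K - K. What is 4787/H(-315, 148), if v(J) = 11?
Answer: -4787/39886740 ≈ -0.00012001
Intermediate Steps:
P(K) = 0
H(l, o) = 5*o*(-24 + l)*(11 + o) (H(l, o) = 5*(((11 + o)*(l - 24))*o + 0) = 5*(((11 + o)*(-24 + l))*o + 0) = 5*(((-24 + l)*(11 + o))*o + 0) = 5*(o*(-24 + l)*(11 + o) + 0) = 5*(o*(-24 + l)*(11 + o)) = 5*o*(-24 + l)*(11 + o))
4787/H(-315, 148) = 4787/((5*148*(-264 - 24*148 + 11*(-315) - 315*148))) = 4787/((5*148*(-264 - 3552 - 3465 - 46620))) = 4787/((5*148*(-53901))) = 4787/(-39886740) = 4787*(-1/39886740) = -4787/39886740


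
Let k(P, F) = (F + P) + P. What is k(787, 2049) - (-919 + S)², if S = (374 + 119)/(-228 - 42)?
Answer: -61549279429/72900 ≈ -8.4430e+5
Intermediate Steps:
S = -493/270 (S = 493/(-270) = 493*(-1/270) = -493/270 ≈ -1.8259)
k(P, F) = F + 2*P
k(787, 2049) - (-919 + S)² = (2049 + 2*787) - (-919 - 493/270)² = (2049 + 1574) - (-248623/270)² = 3623 - 1*61813396129/72900 = 3623 - 61813396129/72900 = -61549279429/72900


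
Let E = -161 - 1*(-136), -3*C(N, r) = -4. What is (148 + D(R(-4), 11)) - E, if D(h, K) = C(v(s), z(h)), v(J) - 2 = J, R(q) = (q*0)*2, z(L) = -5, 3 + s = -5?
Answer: 523/3 ≈ 174.33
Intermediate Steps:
s = -8 (s = -3 - 5 = -8)
R(q) = 0 (R(q) = 0*2 = 0)
v(J) = 2 + J
C(N, r) = 4/3 (C(N, r) = -⅓*(-4) = 4/3)
D(h, K) = 4/3
E = -25 (E = -161 + 136 = -25)
(148 + D(R(-4), 11)) - E = (148 + 4/3) - 1*(-25) = 448/3 + 25 = 523/3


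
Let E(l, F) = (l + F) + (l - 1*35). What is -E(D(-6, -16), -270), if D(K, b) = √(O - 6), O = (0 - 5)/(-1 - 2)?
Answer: 305 - 2*I*√39/3 ≈ 305.0 - 4.1633*I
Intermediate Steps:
O = 5/3 (O = -5/(-3) = -5*(-⅓) = 5/3 ≈ 1.6667)
D(K, b) = I*√39/3 (D(K, b) = √(5/3 - 6) = √(-13/3) = I*√39/3)
E(l, F) = -35 + F + 2*l (E(l, F) = (F + l) + (l - 35) = (F + l) + (-35 + l) = -35 + F + 2*l)
-E(D(-6, -16), -270) = -(-35 - 270 + 2*(I*√39/3)) = -(-35 - 270 + 2*I*√39/3) = -(-305 + 2*I*√39/3) = 305 - 2*I*√39/3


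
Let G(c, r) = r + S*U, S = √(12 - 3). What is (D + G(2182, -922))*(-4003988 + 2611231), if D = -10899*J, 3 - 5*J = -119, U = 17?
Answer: 1857983798981/5 ≈ 3.7160e+11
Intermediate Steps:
J = 122/5 (J = ⅗ - ⅕*(-119) = ⅗ + 119/5 = 122/5 ≈ 24.400)
S = 3 (S = √9 = 3)
D = -1329678/5 (D = -10899*122/5 = -1329678/5 ≈ -2.6594e+5)
G(c, r) = 51 + r (G(c, r) = r + 3*17 = r + 51 = 51 + r)
(D + G(2182, -922))*(-4003988 + 2611231) = (-1329678/5 + (51 - 922))*(-4003988 + 2611231) = (-1329678/5 - 871)*(-1392757) = -1334033/5*(-1392757) = 1857983798981/5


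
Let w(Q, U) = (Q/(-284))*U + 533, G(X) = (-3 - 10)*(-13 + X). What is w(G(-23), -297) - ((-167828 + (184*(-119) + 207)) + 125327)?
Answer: 4630082/71 ≈ 65212.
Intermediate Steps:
G(X) = 169 - 13*X (G(X) = -13*(-13 + X) = 169 - 13*X)
w(Q, U) = 533 - Q*U/284 (w(Q, U) = (-Q/284)*U + 533 = -Q*U/284 + 533 = 533 - Q*U/284)
w(G(-23), -297) - ((-167828 + (184*(-119) + 207)) + 125327) = (533 - 1/284*(169 - 13*(-23))*(-297)) - ((-167828 + (184*(-119) + 207)) + 125327) = (533 - 1/284*(169 + 299)*(-297)) - ((-167828 + (-21896 + 207)) + 125327) = (533 - 1/284*468*(-297)) - ((-167828 - 21689) + 125327) = (533 + 34749/71) - (-189517 + 125327) = 72592/71 - 1*(-64190) = 72592/71 + 64190 = 4630082/71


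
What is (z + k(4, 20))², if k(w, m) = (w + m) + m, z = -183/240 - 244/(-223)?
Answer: 625486429129/318265600 ≈ 1965.3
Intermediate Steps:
z = 5917/17840 (z = -183*1/240 - 244*(-1/223) = -61/80 + 244/223 = 5917/17840 ≈ 0.33167)
k(w, m) = w + 2*m (k(w, m) = (m + w) + m = w + 2*m)
(z + k(4, 20))² = (5917/17840 + (4 + 2*20))² = (5917/17840 + (4 + 40))² = (5917/17840 + 44)² = (790877/17840)² = 625486429129/318265600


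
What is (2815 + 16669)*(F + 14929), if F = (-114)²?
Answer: 544090700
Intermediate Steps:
F = 12996
(2815 + 16669)*(F + 14929) = (2815 + 16669)*(12996 + 14929) = 19484*27925 = 544090700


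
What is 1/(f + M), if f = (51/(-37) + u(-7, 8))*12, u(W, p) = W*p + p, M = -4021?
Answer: -37/170701 ≈ -0.00021675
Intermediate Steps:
u(W, p) = p + W*p
f = -21924/37 (f = (51/(-37) + 8*(1 - 7))*12 = (51*(-1/37) + 8*(-6))*12 = (-51/37 - 48)*12 = -1827/37*12 = -21924/37 ≈ -592.54)
1/(f + M) = 1/(-21924/37 - 4021) = 1/(-170701/37) = -37/170701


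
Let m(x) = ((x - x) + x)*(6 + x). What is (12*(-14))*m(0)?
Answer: 0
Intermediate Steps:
m(x) = x*(6 + x) (m(x) = (0 + x)*(6 + x) = x*(6 + x))
(12*(-14))*m(0) = (12*(-14))*(0*(6 + 0)) = -0*6 = -168*0 = 0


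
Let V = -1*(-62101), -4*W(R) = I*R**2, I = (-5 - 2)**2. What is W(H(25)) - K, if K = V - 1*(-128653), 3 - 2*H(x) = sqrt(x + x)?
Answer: -3054955/16 + 735*sqrt(2)/8 ≈ -1.9080e+5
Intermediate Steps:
H(x) = 3/2 - sqrt(2)*sqrt(x)/2 (H(x) = 3/2 - sqrt(x + x)/2 = 3/2 - sqrt(2)*sqrt(x)/2)
I = 49 (I = (-7)**2 = 49)
W(R) = -49*R**2/4
V = 62101
K = 190754 (K = 62101 - 1*(-128653) = 62101 + 128653 = 190754)
W(H(25)) - K = -49*(3/2 - sqrt(2)*sqrt(25)/2)**2/4 - 1*190754 = -49*(3/2 - 1/2*sqrt(2)*5)**2/4 - 190754 = -49*(3/2 - 5*sqrt(2)/2)**2/4 - 190754 = -190754 - 49*(3/2 - 5*sqrt(2)/2)**2/4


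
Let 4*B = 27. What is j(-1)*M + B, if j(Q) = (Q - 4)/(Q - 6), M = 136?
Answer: 2909/28 ≈ 103.89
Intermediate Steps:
B = 27/4 (B = (1/4)*27 = 27/4 ≈ 6.7500)
j(Q) = (-4 + Q)/(-6 + Q)
j(-1)*M + B = ((-4 - 1)/(-6 - 1))*136 + 27/4 = (-5/(-7))*136 + 27/4 = -1/7*(-5)*136 + 27/4 = (5/7)*136 + 27/4 = 680/7 + 27/4 = 2909/28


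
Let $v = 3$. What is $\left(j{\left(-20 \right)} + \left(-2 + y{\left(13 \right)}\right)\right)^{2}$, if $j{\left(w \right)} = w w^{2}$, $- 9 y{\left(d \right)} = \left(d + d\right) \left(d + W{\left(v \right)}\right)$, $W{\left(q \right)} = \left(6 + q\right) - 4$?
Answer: $64866916$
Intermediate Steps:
$W{\left(q \right)} = 2 + q$
$y{\left(d \right)} = - \frac{2 d \left(5 + d\right)}{9}$ ($y{\left(d \right)} = - \frac{\left(d + d\right) \left(d + \left(2 + 3\right)\right)}{9} = - \frac{2 d \left(d + 5\right)}{9} = - \frac{2 d \left(5 + d\right)}{9}$)
$j{\left(w \right)} = w^{3}$
$\left(j{\left(-20 \right)} + \left(-2 + y{\left(13 \right)}\right)\right)^{2} = \left(\left(-20\right)^{3} - \left(2 + \frac{26 \left(5 + 13\right)}{9}\right)\right)^{2} = \left(-8000 - \left(2 + \frac{26}{9} \cdot 18\right)\right)^{2} = \left(-8000 - 54\right)^{2} = \left(-8054\right)^{2} = 64866916$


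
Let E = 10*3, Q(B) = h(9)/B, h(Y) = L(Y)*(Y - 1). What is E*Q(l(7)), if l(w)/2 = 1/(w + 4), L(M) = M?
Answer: 11880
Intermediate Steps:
l(w) = 2/(4 + w) (l(w) = 2/(w + 4) = 2/(4 + w))
h(Y) = Y*(-1 + Y) (h(Y) = Y*(Y - 1) = Y*(-1 + Y))
Q(B) = 72/B (Q(B) = (9*(-1 + 9))/B = (9*8)/B = 72/B)
E = 30
E*Q(l(7)) = 30*(72/((2/(4 + 7)))) = 30*(72/((2/11))) = 30*(72/((2*(1/11)))) = 30*(72/(2/11)) = 30*(72*(11/2)) = 30*396 = 11880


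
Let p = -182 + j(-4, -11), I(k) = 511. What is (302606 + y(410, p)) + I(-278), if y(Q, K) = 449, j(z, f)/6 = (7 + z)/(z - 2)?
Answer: 303566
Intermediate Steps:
j(z, f) = 6*(7 + z)/(-2 + z) (j(z, f) = 6*((7 + z)/(z - 2)) = 6*((7 + z)/(-2 + z)) = 6*(7 + z)/(-2 + z))
p = -185 (p = -182 + 6*(7 - 4)/(-2 - 4) = -182 + 6*3/(-6) = -182 + 6*(-1/6)*3 = -182 - 3 = -185)
(302606 + y(410, p)) + I(-278) = (302606 + 449) + 511 = 303055 + 511 = 303566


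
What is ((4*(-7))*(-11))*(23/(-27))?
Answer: -7084/27 ≈ -262.37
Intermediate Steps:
((4*(-7))*(-11))*(23/(-27)) = (-28*(-11))*(23*(-1/27)) = 308*(-23/27) = -7084/27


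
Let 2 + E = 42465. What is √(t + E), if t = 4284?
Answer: √46747 ≈ 216.21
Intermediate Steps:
E = 42463 (E = -2 + 42465 = 42463)
√(t + E) = √(4284 + 42463) = √46747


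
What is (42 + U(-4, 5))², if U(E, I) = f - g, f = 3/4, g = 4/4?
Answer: 27889/16 ≈ 1743.1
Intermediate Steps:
g = 1 (g = 4*(¼) = 1)
f = ¾ (f = 3*(¼) = ¾ ≈ 0.75000)
U(E, I) = -¼ (U(E, I) = ¾ - 1*1 = ¾ - 1 = -¼)
(42 + U(-4, 5))² = (42 - ¼)² = (167/4)² = 27889/16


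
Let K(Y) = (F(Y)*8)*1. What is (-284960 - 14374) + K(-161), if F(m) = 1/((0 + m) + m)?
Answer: -48192778/161 ≈ -2.9933e+5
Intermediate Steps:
F(m) = 1/(2*m) (F(m) = 1/(m + m) = 1/(2*m))
K(Y) = 4/Y (K(Y) = ((1/(2*Y))*8)*1 = (4/Y)*1 = 4/Y)
(-284960 - 14374) + K(-161) = (-284960 - 14374) + 4/(-161) = -299334 + 4*(-1/161) = -299334 - 4/161 = -48192778/161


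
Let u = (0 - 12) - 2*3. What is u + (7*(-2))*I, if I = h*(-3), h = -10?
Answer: -438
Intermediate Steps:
u = -18 (u = -12 - 6 = -18)
I = 30 (I = -10*(-3) = 30)
u + (7*(-2))*I = -18 + (7*(-2))*30 = -18 - 14*30 = -18 - 420 = -438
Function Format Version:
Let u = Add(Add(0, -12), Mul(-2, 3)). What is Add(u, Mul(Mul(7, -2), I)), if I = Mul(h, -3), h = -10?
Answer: -438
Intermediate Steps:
u = -18 (u = Add(-12, -6) = -18)
I = 30 (I = Mul(-10, -3) = 30)
Add(u, Mul(Mul(7, -2), I)) = Add(-18, Mul(Mul(7, -2), 30)) = Add(-18, Mul(-14, 30)) = Add(-18, -420) = -438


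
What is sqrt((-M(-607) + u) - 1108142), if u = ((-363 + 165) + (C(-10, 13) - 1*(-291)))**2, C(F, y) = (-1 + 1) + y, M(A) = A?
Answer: 3*I*sqrt(121811) ≈ 1047.0*I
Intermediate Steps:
C(F, y) = y (C(F, y) = 0 + y = y)
u = 11236 (u = ((-363 + 165) + (13 - 1*(-291)))**2 = (-198 + (13 + 291))**2 = (-198 + 304)**2 = 106**2 = 11236)
sqrt((-M(-607) + u) - 1108142) = sqrt((-1*(-607) + 11236) - 1108142) = sqrt((607 + 11236) - 1108142) = sqrt(11843 - 1108142) = sqrt(-1096299) = 3*I*sqrt(121811)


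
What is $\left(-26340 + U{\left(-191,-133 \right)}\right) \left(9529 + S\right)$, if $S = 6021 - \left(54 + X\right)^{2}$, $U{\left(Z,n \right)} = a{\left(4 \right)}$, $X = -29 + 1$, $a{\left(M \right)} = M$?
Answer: $-391721664$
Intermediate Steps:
$X = -28$
$U{\left(Z,n \right)} = 4$
$S = 5345$ ($S = 6021 - \left(54 - 28\right)^{2} = 6021 - 26^{2} = 6021 - 676 = 5345$)
$\left(-26340 + U{\left(-191,-133 \right)}\right) \left(9529 + S\right) = \left(-26340 + 4\right) \left(9529 + 5345\right) = \left(-26336\right) 14874 = -391721664$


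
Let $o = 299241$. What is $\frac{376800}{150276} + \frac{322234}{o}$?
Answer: $\frac{13431503782}{3747395043} \approx 3.5842$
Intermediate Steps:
$\frac{376800}{150276} + \frac{322234}{o} = \frac{376800}{150276} + \frac{322234}{299241} = 376800 \cdot \frac{1}{150276} + 322234 \cdot \frac{1}{299241} = \frac{31400}{12523} + \frac{322234}{299241} = \frac{13431503782}{3747395043}$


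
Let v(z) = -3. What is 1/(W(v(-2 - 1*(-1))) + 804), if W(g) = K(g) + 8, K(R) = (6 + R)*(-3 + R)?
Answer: 1/794 ≈ 0.0012594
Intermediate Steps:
K(R) = (-3 + R)*(6 + R)
W(g) = -10 + g² + 3*g (W(g) = (-18 + g² + 3*g) + 8 = -10 + g² + 3*g)
1/(W(v(-2 - 1*(-1))) + 804) = 1/((-10 + (-3)² + 3*(-3)) + 804) = 1/((-10 + 9 - 9) + 804) = 1/(-10 + 804) = 1/794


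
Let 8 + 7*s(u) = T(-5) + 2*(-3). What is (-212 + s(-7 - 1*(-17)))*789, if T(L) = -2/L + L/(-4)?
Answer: -23612403/140 ≈ -1.6866e+5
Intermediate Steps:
T(L) = -2/L - L/4 (T(L) = -2/L + L*(-¼) = -2/L - L/4)
s(u) = -247/140 (s(u) = -8/7 + ((-2/(-5) - ¼*(-5)) + 2*(-3))/7 = -8/7 + ((-2*(-⅕) + 5/4) - 6)/7 = -8/7 + ((⅖ + 5/4) - 6)/7 = -8/7 + (33/20 - 6)/7 = -8/7 + (⅐)*(-87/20) = -8/7 - 87/140 = -247/140)
(-212 + s(-7 - 1*(-17)))*789 = (-212 - 247/140)*789 = -29927/140*789 = -23612403/140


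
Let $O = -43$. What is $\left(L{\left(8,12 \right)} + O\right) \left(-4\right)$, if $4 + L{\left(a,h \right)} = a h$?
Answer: $-196$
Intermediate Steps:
$L{\left(a,h \right)} = -4 + a h$
$\left(L{\left(8,12 \right)} + O\right) \left(-4\right) = \left(\left(-4 + 8 \cdot 12\right) - 43\right) \left(-4\right) = \left(\left(-4 + 96\right) - 43\right) \left(-4\right) = \left(92 - 43\right) \left(-4\right) = 49 \left(-4\right) = -196$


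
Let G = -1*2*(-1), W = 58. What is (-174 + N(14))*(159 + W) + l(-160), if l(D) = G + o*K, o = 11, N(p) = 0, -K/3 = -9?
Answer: -37459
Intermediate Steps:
K = 27 (K = -3*(-9) = 27)
G = 2 (G = -2*(-1) = 2)
l(D) = 299 (l(D) = 2 + 11*27 = 2 + 297 = 299)
(-174 + N(14))*(159 + W) + l(-160) = (-174 + 0)*(159 + 58) + 299 = -174*217 + 299 = -37758 + 299 = -37459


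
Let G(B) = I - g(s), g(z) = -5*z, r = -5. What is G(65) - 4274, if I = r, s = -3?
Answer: -4294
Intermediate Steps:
I = -5
G(B) = -20 (G(B) = -5 - (-5)*(-3) = -5 - 1*15 = -5 - 15 = -20)
G(65) - 4274 = -20 - 4274 = -4294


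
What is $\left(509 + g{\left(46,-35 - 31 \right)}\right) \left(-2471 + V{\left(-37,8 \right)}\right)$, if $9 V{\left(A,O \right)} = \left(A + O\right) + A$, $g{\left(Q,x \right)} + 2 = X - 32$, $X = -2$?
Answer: $- \frac{3516755}{3} \approx -1.1723 \cdot 10^{6}$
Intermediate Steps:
$g{\left(Q,x \right)} = -36$ ($g{\left(Q,x \right)} = -2 - 34 = -36$)
$V{\left(A,O \right)} = \frac{O}{9} + \frac{2 A}{9}$ ($V{\left(A,O \right)} = \frac{\left(A + O\right) + A}{9} = \frac{O + 2 A}{9} = \frac{O}{9} + \frac{2 A}{9}$)
$\left(509 + g{\left(46,-35 - 31 \right)}\right) \left(-2471 + V{\left(-37,8 \right)}\right) = \left(509 - 36\right) \left(-2471 + \left(\frac{1}{9} \cdot 8 + \frac{2}{9} \left(-37\right)\right)\right) = 473 \left(-2471 + \left(\frac{8}{9} - \frac{74}{9}\right)\right) = 473 \left(-2471 - \frac{22}{3}\right) = 473 \left(- \frac{7435}{3}\right) = - \frac{3516755}{3}$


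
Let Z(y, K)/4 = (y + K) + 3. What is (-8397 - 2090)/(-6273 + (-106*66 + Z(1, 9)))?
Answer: 10487/13217 ≈ 0.79345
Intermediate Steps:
Z(y, K) = 12 + 4*K + 4*y (Z(y, K) = 4*((y + K) + 3) = 4*((K + y) + 3) = 4*(3 + K + y) = 12 + 4*K + 4*y)
(-8397 - 2090)/(-6273 + (-106*66 + Z(1, 9))) = (-8397 - 2090)/(-6273 + (-106*66 + (12 + 4*9 + 4*1))) = -10487/(-6273 + (-6996 + (12 + 36 + 4))) = -10487/(-6273 + (-6996 + 52)) = -10487/(-6273 - 6944) = -10487/(-13217) = -10487*(-1/13217) = 10487/13217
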